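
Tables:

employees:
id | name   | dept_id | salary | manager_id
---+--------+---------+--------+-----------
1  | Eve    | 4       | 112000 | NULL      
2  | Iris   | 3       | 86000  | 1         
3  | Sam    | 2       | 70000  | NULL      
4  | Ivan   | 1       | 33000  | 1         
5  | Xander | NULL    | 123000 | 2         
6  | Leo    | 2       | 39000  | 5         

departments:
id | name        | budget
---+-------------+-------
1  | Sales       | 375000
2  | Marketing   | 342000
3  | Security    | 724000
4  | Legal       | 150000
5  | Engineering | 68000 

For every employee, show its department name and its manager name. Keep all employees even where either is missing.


Two LEFT JOINs from the same base table employees: one to departments via dept_id, one to employees itself via manager_id. Both are LEFT so every employee is preserved.
Match against departments:
  - employee 1 (Eve): dept_id=4 -> matches Legal
  - employee 2 (Iris): dept_id=3 -> matches Security
  - employee 3 (Sam): dept_id=2 -> matches Marketing
  - employee 4 (Ivan): dept_id=1 -> matches Sales
  - employee 5 (Xander): dept_id=NULL, no match -> kept with NULL
  - employee 6 (Leo): dept_id=2 -> matches Marketing
Match against employees (self):
  - employee 1 (Eve): manager_id=NULL -> NULL
  - employee 2 (Iris): manager_id=1 -> Eve
  - employee 3 (Sam): manager_id=NULL -> NULL
  - employee 4 (Ivan): manager_id=1 -> Eve
  - employee 5 (Xander): manager_id=2 -> Iris
  - employee 6 (Leo): manager_id=5 -> Xander

SQL:
SELECT a.name, b.name AS department, c.name AS manager
FROM employees a
LEFT JOIN departments b ON a.dept_id = b.id
LEFT JOIN employees c ON a.manager_id = c.id

Result:
name   | department | manager
-------+------------+--------
Eve    | Legal      | NULL   
Iris   | Security   | Eve    
Sam    | Marketing  | NULL   
Ivan   | Sales      | Eve    
Xander | NULL       | Iris   
Leo    | Marketing  | Xander 


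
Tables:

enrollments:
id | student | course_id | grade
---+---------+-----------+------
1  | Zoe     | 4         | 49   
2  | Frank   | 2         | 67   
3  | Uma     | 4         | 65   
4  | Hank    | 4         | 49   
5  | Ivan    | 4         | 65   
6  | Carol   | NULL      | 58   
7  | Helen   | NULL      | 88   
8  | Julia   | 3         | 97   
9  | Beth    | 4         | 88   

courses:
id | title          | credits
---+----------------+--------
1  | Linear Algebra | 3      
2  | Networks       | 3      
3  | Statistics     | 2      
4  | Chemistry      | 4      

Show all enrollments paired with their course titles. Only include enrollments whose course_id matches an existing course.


INNER JOIN keeps only enrollments rows whose course_id matches an id in courses. Walk through each enrollment:
  - enrollment 1 (Zoe): course_id=4 -> matches Chemistry
  - enrollment 2 (Frank): course_id=2 -> matches Networks
  - enrollment 3 (Uma): course_id=4 -> matches Chemistry
  - enrollment 4 (Hank): course_id=4 -> matches Chemistry
  - enrollment 5 (Ivan): course_id=4 -> matches Chemistry
  - enrollment 6 (Carol): course_id=NULL, no match -> dropped
  - enrollment 7 (Helen): course_id=NULL, no match -> dropped
  - enrollment 8 (Julia): course_id=3 -> matches Statistics
  - enrollment 9 (Beth): course_id=4 -> matches Chemistry
So 2 of 9 rows are dropped.

SQL:
SELECT a.student, b.title AS course
FROM enrollments a
INNER JOIN courses b ON a.course_id = b.id

Result:
student | course    
--------+-----------
Zoe     | Chemistry 
Frank   | Networks  
Uma     | Chemistry 
Hank    | Chemistry 
Ivan    | Chemistry 
Julia   | Statistics
Beth    | Chemistry 


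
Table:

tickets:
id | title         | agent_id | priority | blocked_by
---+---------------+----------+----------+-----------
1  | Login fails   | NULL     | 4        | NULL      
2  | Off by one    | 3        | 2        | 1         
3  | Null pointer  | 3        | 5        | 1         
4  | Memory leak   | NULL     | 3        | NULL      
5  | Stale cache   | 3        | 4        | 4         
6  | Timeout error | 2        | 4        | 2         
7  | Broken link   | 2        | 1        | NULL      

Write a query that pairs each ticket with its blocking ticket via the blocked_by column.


This is a self-join: tickets is joined to a second copy of itself, matching each row's blocked_by to another row's id. Use LEFT JOIN so rows with blocked_by=NULL are kept.
  - ticket 1 (Login fails): blocked_by=NULL -> NULL
  - ticket 2 (Off by one): blocked_by=1 -> Login fails
  - ticket 3 (Null pointer): blocked_by=1 -> Login fails
  - ticket 4 (Memory leak): blocked_by=NULL -> NULL
  - ticket 5 (Stale cache): blocked_by=4 -> Memory leak
  - ticket 6 (Timeout error): blocked_by=2 -> Off by one
  - ticket 7 (Broken link): blocked_by=NULL -> NULL

SQL:
SELECT a.title AS item, b.title AS blocked_by
FROM tickets a
LEFT JOIN tickets b ON a.blocked_by = b.id

Result:
item          | blocked_by 
--------------+------------
Login fails   | NULL       
Off by one    | Login fails
Null pointer  | Login fails
Memory leak   | NULL       
Stale cache   | Memory leak
Timeout error | Off by one 
Broken link   | NULL       


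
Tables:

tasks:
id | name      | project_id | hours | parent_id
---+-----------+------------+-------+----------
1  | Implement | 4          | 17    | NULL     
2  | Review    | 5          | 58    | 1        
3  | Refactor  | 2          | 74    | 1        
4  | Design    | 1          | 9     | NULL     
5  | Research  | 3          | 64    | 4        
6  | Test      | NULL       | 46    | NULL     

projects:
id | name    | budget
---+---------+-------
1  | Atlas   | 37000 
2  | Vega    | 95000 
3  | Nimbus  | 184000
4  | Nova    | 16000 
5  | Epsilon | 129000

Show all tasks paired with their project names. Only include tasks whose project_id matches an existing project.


INNER JOIN keeps only tasks rows whose project_id matches an id in projects. Walk through each task:
  - task 1 (Implement): project_id=4 -> matches Nova
  - task 2 (Review): project_id=5 -> matches Epsilon
  - task 3 (Refactor): project_id=2 -> matches Vega
  - task 4 (Design): project_id=1 -> matches Atlas
  - task 5 (Research): project_id=3 -> matches Nimbus
  - task 6 (Test): project_id=NULL, no match -> dropped
So 1 of 6 rows is dropped.

SQL:
SELECT a.name, b.name AS project
FROM tasks a
INNER JOIN projects b ON a.project_id = b.id

Result:
name      | project
----------+--------
Implement | Nova   
Review    | Epsilon
Refactor  | Vega   
Design    | Atlas  
Research  | Nimbus 


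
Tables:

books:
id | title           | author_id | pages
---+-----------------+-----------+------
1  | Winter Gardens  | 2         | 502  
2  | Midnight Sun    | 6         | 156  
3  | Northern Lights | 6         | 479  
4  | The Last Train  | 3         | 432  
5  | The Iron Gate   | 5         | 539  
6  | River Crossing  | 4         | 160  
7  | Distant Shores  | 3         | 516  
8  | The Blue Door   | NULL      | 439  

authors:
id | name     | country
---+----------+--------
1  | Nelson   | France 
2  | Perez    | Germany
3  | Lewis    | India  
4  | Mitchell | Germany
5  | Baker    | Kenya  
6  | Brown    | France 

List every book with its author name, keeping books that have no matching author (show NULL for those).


LEFT JOIN keeps every row from books (the left table); where author_id has no match in authors, the author columns become NULL. Walk through each book:
  - book 1 (Winter Gardens): author_id=2 -> matches Perez
  - book 2 (Midnight Sun): author_id=6 -> matches Brown
  - book 3 (Northern Lights): author_id=6 -> matches Brown
  - book 4 (The Last Train): author_id=3 -> matches Lewis
  - book 5 (The Iron Gate): author_id=5 -> matches Baker
  - book 6 (River Crossing): author_id=4 -> matches Mitchell
  - book 7 (Distant Shores): author_id=3 -> matches Lewis
  - book 8 (The Blue Door): author_id=NULL, no match -> kept with NULL
All 8 rows appear; 1 has NULL author.

SQL:
SELECT a.title, b.name AS author
FROM books a
LEFT JOIN authors b ON a.author_id = b.id

Result:
title           | author  
----------------+---------
Winter Gardens  | Perez   
Midnight Sun    | Brown   
Northern Lights | Brown   
The Last Train  | Lewis   
The Iron Gate   | Baker   
River Crossing  | Mitchell
Distant Shores  | Lewis   
The Blue Door   | NULL    


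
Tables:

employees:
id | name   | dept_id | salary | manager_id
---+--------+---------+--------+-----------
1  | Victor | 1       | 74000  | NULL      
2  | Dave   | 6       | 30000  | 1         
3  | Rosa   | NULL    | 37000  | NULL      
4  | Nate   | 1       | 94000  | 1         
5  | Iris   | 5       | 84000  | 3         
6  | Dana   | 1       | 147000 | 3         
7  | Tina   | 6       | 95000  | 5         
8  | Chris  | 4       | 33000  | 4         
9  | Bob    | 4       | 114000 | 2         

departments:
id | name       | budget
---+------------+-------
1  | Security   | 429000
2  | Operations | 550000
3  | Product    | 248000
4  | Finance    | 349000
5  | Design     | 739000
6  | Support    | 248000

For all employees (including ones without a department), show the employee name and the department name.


LEFT JOIN keeps every row from employees (the left table); where dept_id has no match in departments, the department columns become NULL. Walk through each employee:
  - employee 1 (Victor): dept_id=1 -> matches Security
  - employee 2 (Dave): dept_id=6 -> matches Support
  - employee 3 (Rosa): dept_id=NULL, no match -> kept with NULL
  - employee 4 (Nate): dept_id=1 -> matches Security
  - employee 5 (Iris): dept_id=5 -> matches Design
  - employee 6 (Dana): dept_id=1 -> matches Security
  - employee 7 (Tina): dept_id=6 -> matches Support
  - employee 8 (Chris): dept_id=4 -> matches Finance
  - employee 9 (Bob): dept_id=4 -> matches Finance
All 9 rows appear; 1 has NULL department.

SQL:
SELECT a.name, b.name AS department
FROM employees a
LEFT JOIN departments b ON a.dept_id = b.id

Result:
name   | department
-------+-----------
Victor | Security  
Dave   | Support   
Rosa   | NULL      
Nate   | Security  
Iris   | Design    
Dana   | Security  
Tina   | Support   
Chris  | Finance   
Bob    | Finance   


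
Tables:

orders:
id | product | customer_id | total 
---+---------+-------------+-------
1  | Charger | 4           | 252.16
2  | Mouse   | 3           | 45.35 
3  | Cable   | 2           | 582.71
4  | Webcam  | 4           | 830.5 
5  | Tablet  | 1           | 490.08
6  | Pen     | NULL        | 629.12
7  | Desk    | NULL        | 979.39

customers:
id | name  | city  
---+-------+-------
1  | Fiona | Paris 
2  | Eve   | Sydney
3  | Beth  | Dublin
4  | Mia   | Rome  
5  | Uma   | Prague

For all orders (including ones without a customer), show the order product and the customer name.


LEFT JOIN keeps every row from orders (the left table); where customer_id has no match in customers, the customer columns become NULL. Walk through each order:
  - order 1 (Charger): customer_id=4 -> matches Mia
  - order 2 (Mouse): customer_id=3 -> matches Beth
  - order 3 (Cable): customer_id=2 -> matches Eve
  - order 4 (Webcam): customer_id=4 -> matches Mia
  - order 5 (Tablet): customer_id=1 -> matches Fiona
  - order 6 (Pen): customer_id=NULL, no match -> kept with NULL
  - order 7 (Desk): customer_id=NULL, no match -> kept with NULL
All 7 rows appear; 2 have NULL customer.

SQL:
SELECT a.product, b.name AS customer
FROM orders a
LEFT JOIN customers b ON a.customer_id = b.id

Result:
product | customer
--------+---------
Charger | Mia     
Mouse   | Beth    
Cable   | Eve     
Webcam  | Mia     
Tablet  | Fiona   
Pen     | NULL    
Desk    | NULL    


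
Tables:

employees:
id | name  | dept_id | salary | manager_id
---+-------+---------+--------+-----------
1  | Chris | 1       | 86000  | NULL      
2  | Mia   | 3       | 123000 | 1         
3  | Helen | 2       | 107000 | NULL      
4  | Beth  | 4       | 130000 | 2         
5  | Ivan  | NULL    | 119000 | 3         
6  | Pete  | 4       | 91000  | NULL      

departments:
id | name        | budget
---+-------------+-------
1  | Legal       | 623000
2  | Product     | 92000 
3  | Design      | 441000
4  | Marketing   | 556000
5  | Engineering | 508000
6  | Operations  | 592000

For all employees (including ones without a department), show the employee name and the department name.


LEFT JOIN keeps every row from employees (the left table); where dept_id has no match in departments, the department columns become NULL. Walk through each employee:
  - employee 1 (Chris): dept_id=1 -> matches Legal
  - employee 2 (Mia): dept_id=3 -> matches Design
  - employee 3 (Helen): dept_id=2 -> matches Product
  - employee 4 (Beth): dept_id=4 -> matches Marketing
  - employee 5 (Ivan): dept_id=NULL, no match -> kept with NULL
  - employee 6 (Pete): dept_id=4 -> matches Marketing
All 6 rows appear; 1 has NULL department.

SQL:
SELECT a.name, b.name AS department
FROM employees a
LEFT JOIN departments b ON a.dept_id = b.id

Result:
name  | department
------+-----------
Chris | Legal     
Mia   | Design    
Helen | Product   
Beth  | Marketing 
Ivan  | NULL      
Pete  | Marketing 


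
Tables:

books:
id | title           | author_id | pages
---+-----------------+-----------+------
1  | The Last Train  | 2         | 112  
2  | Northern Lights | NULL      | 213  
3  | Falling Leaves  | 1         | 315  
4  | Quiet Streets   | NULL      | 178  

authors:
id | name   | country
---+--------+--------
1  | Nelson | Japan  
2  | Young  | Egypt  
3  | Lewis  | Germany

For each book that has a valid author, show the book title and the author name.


INNER JOIN keeps only books rows whose author_id matches an id in authors. Walk through each book:
  - book 1 (The Last Train): author_id=2 -> matches Young
  - book 2 (Northern Lights): author_id=NULL, no match -> dropped
  - book 3 (Falling Leaves): author_id=1 -> matches Nelson
  - book 4 (Quiet Streets): author_id=NULL, no match -> dropped
So 2 of 4 rows are dropped.

SQL:
SELECT a.title, b.name AS author
FROM books a
INNER JOIN authors b ON a.author_id = b.id

Result:
title          | author
---------------+-------
The Last Train | Young 
Falling Leaves | Nelson


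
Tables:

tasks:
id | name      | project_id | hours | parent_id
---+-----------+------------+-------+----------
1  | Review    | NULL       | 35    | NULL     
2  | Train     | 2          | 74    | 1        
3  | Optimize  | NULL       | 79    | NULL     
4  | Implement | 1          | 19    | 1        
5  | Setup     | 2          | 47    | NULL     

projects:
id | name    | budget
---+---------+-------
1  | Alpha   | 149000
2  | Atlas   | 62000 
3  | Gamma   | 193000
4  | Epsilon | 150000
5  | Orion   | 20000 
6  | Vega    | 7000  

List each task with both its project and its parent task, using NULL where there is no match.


Two LEFT JOINs from the same base table tasks: one to projects via project_id, one to tasks itself via parent_id. Both are LEFT so every task is preserved.
Match against projects:
  - task 1 (Review): project_id=NULL, no match -> kept with NULL
  - task 2 (Train): project_id=2 -> matches Atlas
  - task 3 (Optimize): project_id=NULL, no match -> kept with NULL
  - task 4 (Implement): project_id=1 -> matches Alpha
  - task 5 (Setup): project_id=2 -> matches Atlas
Match against tasks (self):
  - task 1 (Review): parent_id=NULL -> NULL
  - task 2 (Train): parent_id=1 -> Review
  - task 3 (Optimize): parent_id=NULL -> NULL
  - task 4 (Implement): parent_id=1 -> Review
  - task 5 (Setup): parent_id=NULL -> NULL

SQL:
SELECT a.name, b.name AS project, c.name AS parent
FROM tasks a
LEFT JOIN projects b ON a.project_id = b.id
LEFT JOIN tasks c ON a.parent_id = c.id

Result:
name      | project | parent
----------+---------+-------
Review    | NULL    | NULL  
Train     | Atlas   | Review
Optimize  | NULL    | NULL  
Implement | Alpha   | Review
Setup     | Atlas   | NULL  


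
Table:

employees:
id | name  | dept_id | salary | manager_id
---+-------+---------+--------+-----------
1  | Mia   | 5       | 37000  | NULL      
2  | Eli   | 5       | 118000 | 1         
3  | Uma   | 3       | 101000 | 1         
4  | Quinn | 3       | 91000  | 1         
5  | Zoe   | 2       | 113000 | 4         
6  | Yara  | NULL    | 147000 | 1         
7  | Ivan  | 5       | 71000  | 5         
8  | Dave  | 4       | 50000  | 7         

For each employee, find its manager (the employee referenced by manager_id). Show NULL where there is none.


This is a self-join: employees is joined to a second copy of itself, matching each row's manager_id to another row's id. Use LEFT JOIN so rows with manager_id=NULL are kept.
  - employee 1 (Mia): manager_id=NULL -> NULL
  - employee 2 (Eli): manager_id=1 -> Mia
  - employee 3 (Uma): manager_id=1 -> Mia
  - employee 4 (Quinn): manager_id=1 -> Mia
  - employee 5 (Zoe): manager_id=4 -> Quinn
  - employee 6 (Yara): manager_id=1 -> Mia
  - employee 7 (Ivan): manager_id=5 -> Zoe
  - employee 8 (Dave): manager_id=7 -> Ivan

SQL:
SELECT a.name AS item, b.name AS manager
FROM employees a
LEFT JOIN employees b ON a.manager_id = b.id

Result:
item  | manager
------+--------
Mia   | NULL   
Eli   | Mia    
Uma   | Mia    
Quinn | Mia    
Zoe   | Quinn  
Yara  | Mia    
Ivan  | Zoe    
Dave  | Ivan   


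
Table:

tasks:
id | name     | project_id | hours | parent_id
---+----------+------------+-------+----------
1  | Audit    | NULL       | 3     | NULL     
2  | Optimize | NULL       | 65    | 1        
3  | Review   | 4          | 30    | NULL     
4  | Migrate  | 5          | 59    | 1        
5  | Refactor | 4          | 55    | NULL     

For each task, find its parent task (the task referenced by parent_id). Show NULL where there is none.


This is a self-join: tasks is joined to a second copy of itself, matching each row's parent_id to another row's id. Use LEFT JOIN so rows with parent_id=NULL are kept.
  - task 1 (Audit): parent_id=NULL -> NULL
  - task 2 (Optimize): parent_id=1 -> Audit
  - task 3 (Review): parent_id=NULL -> NULL
  - task 4 (Migrate): parent_id=1 -> Audit
  - task 5 (Refactor): parent_id=NULL -> NULL

SQL:
SELECT a.name AS item, b.name AS parent
FROM tasks a
LEFT JOIN tasks b ON a.parent_id = b.id

Result:
item     | parent
---------+-------
Audit    | NULL  
Optimize | Audit 
Review   | NULL  
Migrate  | Audit 
Refactor | NULL  


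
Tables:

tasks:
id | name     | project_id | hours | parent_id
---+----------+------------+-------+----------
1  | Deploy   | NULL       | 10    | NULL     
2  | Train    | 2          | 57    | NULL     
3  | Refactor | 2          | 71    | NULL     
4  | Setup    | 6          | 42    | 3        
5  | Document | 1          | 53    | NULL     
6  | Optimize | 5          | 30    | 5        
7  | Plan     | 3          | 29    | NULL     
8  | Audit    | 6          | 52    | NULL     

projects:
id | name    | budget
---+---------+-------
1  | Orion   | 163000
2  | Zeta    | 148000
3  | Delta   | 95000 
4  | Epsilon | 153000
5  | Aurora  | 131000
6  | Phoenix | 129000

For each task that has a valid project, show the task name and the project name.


INNER JOIN keeps only tasks rows whose project_id matches an id in projects. Walk through each task:
  - task 1 (Deploy): project_id=NULL, no match -> dropped
  - task 2 (Train): project_id=2 -> matches Zeta
  - task 3 (Refactor): project_id=2 -> matches Zeta
  - task 4 (Setup): project_id=6 -> matches Phoenix
  - task 5 (Document): project_id=1 -> matches Orion
  - task 6 (Optimize): project_id=5 -> matches Aurora
  - task 7 (Plan): project_id=3 -> matches Delta
  - task 8 (Audit): project_id=6 -> matches Phoenix
So 1 of 8 rows is dropped.

SQL:
SELECT a.name, b.name AS project
FROM tasks a
INNER JOIN projects b ON a.project_id = b.id

Result:
name     | project
---------+--------
Train    | Zeta   
Refactor | Zeta   
Setup    | Phoenix
Document | Orion  
Optimize | Aurora 
Plan     | Delta  
Audit    | Phoenix


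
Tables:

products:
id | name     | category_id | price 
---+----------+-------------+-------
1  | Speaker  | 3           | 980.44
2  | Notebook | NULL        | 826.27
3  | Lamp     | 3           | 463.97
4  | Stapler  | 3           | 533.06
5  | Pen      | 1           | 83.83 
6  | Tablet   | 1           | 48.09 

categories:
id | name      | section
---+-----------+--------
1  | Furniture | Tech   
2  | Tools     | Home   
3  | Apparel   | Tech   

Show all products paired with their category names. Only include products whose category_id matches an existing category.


INNER JOIN keeps only products rows whose category_id matches an id in categories. Walk through each product:
  - product 1 (Speaker): category_id=3 -> matches Apparel
  - product 2 (Notebook): category_id=NULL, no match -> dropped
  - product 3 (Lamp): category_id=3 -> matches Apparel
  - product 4 (Stapler): category_id=3 -> matches Apparel
  - product 5 (Pen): category_id=1 -> matches Furniture
  - product 6 (Tablet): category_id=1 -> matches Furniture
So 1 of 6 rows is dropped.

SQL:
SELECT a.name, b.name AS category
FROM products a
INNER JOIN categories b ON a.category_id = b.id

Result:
name    | category 
--------+----------
Speaker | Apparel  
Lamp    | Apparel  
Stapler | Apparel  
Pen     | Furniture
Tablet  | Furniture


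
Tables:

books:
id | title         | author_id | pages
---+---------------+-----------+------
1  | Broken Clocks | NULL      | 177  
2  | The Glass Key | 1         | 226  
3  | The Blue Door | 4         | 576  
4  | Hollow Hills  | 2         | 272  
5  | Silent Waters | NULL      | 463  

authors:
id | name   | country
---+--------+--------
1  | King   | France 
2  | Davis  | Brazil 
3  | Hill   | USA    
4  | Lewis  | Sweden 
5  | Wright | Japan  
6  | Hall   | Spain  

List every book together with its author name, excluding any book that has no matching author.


INNER JOIN keeps only books rows whose author_id matches an id in authors. Walk through each book:
  - book 1 (Broken Clocks): author_id=NULL, no match -> dropped
  - book 2 (The Glass Key): author_id=1 -> matches King
  - book 3 (The Blue Door): author_id=4 -> matches Lewis
  - book 4 (Hollow Hills): author_id=2 -> matches Davis
  - book 5 (Silent Waters): author_id=NULL, no match -> dropped
So 2 of 5 rows are dropped.

SQL:
SELECT a.title, b.name AS author
FROM books a
INNER JOIN authors b ON a.author_id = b.id

Result:
title         | author
--------------+-------
The Glass Key | King  
The Blue Door | Lewis 
Hollow Hills  | Davis 


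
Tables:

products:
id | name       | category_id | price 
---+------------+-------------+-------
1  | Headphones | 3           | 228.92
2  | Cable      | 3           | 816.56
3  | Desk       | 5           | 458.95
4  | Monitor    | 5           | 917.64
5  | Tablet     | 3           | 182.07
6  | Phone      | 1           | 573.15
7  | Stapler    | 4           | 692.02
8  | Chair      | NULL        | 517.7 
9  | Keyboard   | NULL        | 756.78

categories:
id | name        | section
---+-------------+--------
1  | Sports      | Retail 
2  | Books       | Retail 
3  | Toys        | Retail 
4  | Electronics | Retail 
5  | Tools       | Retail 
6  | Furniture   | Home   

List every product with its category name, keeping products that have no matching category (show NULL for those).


LEFT JOIN keeps every row from products (the left table); where category_id has no match in categories, the category columns become NULL. Walk through each product:
  - product 1 (Headphones): category_id=3 -> matches Toys
  - product 2 (Cable): category_id=3 -> matches Toys
  - product 3 (Desk): category_id=5 -> matches Tools
  - product 4 (Monitor): category_id=5 -> matches Tools
  - product 5 (Tablet): category_id=3 -> matches Toys
  - product 6 (Phone): category_id=1 -> matches Sports
  - product 7 (Stapler): category_id=4 -> matches Electronics
  - product 8 (Chair): category_id=NULL, no match -> kept with NULL
  - product 9 (Keyboard): category_id=NULL, no match -> kept with NULL
All 9 rows appear; 2 have NULL category.

SQL:
SELECT a.name, b.name AS category
FROM products a
LEFT JOIN categories b ON a.category_id = b.id

Result:
name       | category   
-----------+------------
Headphones | Toys       
Cable      | Toys       
Desk       | Tools      
Monitor    | Tools      
Tablet     | Toys       
Phone      | Sports     
Stapler    | Electronics
Chair      | NULL       
Keyboard   | NULL       


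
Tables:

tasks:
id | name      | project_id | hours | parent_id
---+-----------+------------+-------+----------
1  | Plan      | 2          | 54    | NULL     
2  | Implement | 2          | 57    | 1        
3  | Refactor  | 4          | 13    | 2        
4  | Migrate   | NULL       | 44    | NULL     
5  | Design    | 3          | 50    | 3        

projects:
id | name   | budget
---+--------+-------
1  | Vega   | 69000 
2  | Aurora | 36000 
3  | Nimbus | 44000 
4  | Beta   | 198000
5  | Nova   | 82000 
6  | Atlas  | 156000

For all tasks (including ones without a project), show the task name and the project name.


LEFT JOIN keeps every row from tasks (the left table); where project_id has no match in projects, the project columns become NULL. Walk through each task:
  - task 1 (Plan): project_id=2 -> matches Aurora
  - task 2 (Implement): project_id=2 -> matches Aurora
  - task 3 (Refactor): project_id=4 -> matches Beta
  - task 4 (Migrate): project_id=NULL, no match -> kept with NULL
  - task 5 (Design): project_id=3 -> matches Nimbus
All 5 rows appear; 1 has NULL project.

SQL:
SELECT a.name, b.name AS project
FROM tasks a
LEFT JOIN projects b ON a.project_id = b.id

Result:
name      | project
----------+--------
Plan      | Aurora 
Implement | Aurora 
Refactor  | Beta   
Migrate   | NULL   
Design    | Nimbus 


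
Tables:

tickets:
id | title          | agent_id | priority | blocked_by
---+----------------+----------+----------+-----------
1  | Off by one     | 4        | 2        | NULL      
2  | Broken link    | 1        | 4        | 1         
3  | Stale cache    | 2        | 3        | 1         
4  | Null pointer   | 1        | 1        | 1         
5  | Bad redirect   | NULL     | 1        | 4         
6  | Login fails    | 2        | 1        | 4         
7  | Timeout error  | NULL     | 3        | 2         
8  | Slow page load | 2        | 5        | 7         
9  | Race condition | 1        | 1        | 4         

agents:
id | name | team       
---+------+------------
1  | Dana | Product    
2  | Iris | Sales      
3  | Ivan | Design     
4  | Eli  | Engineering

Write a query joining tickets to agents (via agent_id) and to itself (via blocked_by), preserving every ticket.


Two LEFT JOINs from the same base table tickets: one to agents via agent_id, one to tickets itself via blocked_by. Both are LEFT so every ticket is preserved.
Match against agents:
  - ticket 1 (Off by one): agent_id=4 -> matches Eli
  - ticket 2 (Broken link): agent_id=1 -> matches Dana
  - ticket 3 (Stale cache): agent_id=2 -> matches Iris
  - ticket 4 (Null pointer): agent_id=1 -> matches Dana
  - ticket 5 (Bad redirect): agent_id=NULL, no match -> kept with NULL
  - ticket 6 (Login fails): agent_id=2 -> matches Iris
  - ticket 7 (Timeout error): agent_id=NULL, no match -> kept with NULL
  - ticket 8 (Slow page load): agent_id=2 -> matches Iris
  - ticket 9 (Race condition): agent_id=1 -> matches Dana
Match against tickets (self):
  - ticket 1 (Off by one): blocked_by=NULL -> NULL
  - ticket 2 (Broken link): blocked_by=1 -> Off by one
  - ticket 3 (Stale cache): blocked_by=1 -> Off by one
  - ticket 4 (Null pointer): blocked_by=1 -> Off by one
  - ticket 5 (Bad redirect): blocked_by=4 -> Null pointer
  - ticket 6 (Login fails): blocked_by=4 -> Null pointer
  - ticket 7 (Timeout error): blocked_by=2 -> Broken link
  - ticket 8 (Slow page load): blocked_by=7 -> Timeout error
  - ticket 9 (Race condition): blocked_by=4 -> Null pointer

SQL:
SELECT a.title, b.name AS agent, c.title AS blocked_by
FROM tickets a
LEFT JOIN agents b ON a.agent_id = b.id
LEFT JOIN tickets c ON a.blocked_by = c.id

Result:
title          | agent | blocked_by   
---------------+-------+--------------
Off by one     | Eli   | NULL         
Broken link    | Dana  | Off by one   
Stale cache    | Iris  | Off by one   
Null pointer   | Dana  | Off by one   
Bad redirect   | NULL  | Null pointer 
Login fails    | Iris  | Null pointer 
Timeout error  | NULL  | Broken link  
Slow page load | Iris  | Timeout error
Race condition | Dana  | Null pointer 


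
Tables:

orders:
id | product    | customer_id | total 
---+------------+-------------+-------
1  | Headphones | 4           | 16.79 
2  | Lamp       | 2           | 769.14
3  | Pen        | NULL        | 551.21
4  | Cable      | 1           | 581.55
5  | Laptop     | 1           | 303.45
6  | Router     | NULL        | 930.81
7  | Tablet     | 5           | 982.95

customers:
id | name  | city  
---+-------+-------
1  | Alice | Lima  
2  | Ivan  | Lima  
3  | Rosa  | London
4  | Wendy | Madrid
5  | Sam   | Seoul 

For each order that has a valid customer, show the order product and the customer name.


INNER JOIN keeps only orders rows whose customer_id matches an id in customers. Walk through each order:
  - order 1 (Headphones): customer_id=4 -> matches Wendy
  - order 2 (Lamp): customer_id=2 -> matches Ivan
  - order 3 (Pen): customer_id=NULL, no match -> dropped
  - order 4 (Cable): customer_id=1 -> matches Alice
  - order 5 (Laptop): customer_id=1 -> matches Alice
  - order 6 (Router): customer_id=NULL, no match -> dropped
  - order 7 (Tablet): customer_id=5 -> matches Sam
So 2 of 7 rows are dropped.

SQL:
SELECT a.product, b.name AS customer
FROM orders a
INNER JOIN customers b ON a.customer_id = b.id

Result:
product    | customer
-----------+---------
Headphones | Wendy   
Lamp       | Ivan    
Cable      | Alice   
Laptop     | Alice   
Tablet     | Sam     


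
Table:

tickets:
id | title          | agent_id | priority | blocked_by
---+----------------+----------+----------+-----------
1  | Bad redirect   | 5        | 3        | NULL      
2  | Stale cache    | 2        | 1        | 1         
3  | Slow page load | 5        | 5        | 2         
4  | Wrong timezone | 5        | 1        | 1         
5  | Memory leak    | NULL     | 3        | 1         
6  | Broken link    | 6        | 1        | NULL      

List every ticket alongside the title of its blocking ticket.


This is a self-join: tickets is joined to a second copy of itself, matching each row's blocked_by to another row's id. Use LEFT JOIN so rows with blocked_by=NULL are kept.
  - ticket 1 (Bad redirect): blocked_by=NULL -> NULL
  - ticket 2 (Stale cache): blocked_by=1 -> Bad redirect
  - ticket 3 (Slow page load): blocked_by=2 -> Stale cache
  - ticket 4 (Wrong timezone): blocked_by=1 -> Bad redirect
  - ticket 5 (Memory leak): blocked_by=1 -> Bad redirect
  - ticket 6 (Broken link): blocked_by=NULL -> NULL

SQL:
SELECT a.title AS item, b.title AS blocked_by
FROM tickets a
LEFT JOIN tickets b ON a.blocked_by = b.id

Result:
item           | blocked_by  
---------------+-------------
Bad redirect   | NULL        
Stale cache    | Bad redirect
Slow page load | Stale cache 
Wrong timezone | Bad redirect
Memory leak    | Bad redirect
Broken link    | NULL        


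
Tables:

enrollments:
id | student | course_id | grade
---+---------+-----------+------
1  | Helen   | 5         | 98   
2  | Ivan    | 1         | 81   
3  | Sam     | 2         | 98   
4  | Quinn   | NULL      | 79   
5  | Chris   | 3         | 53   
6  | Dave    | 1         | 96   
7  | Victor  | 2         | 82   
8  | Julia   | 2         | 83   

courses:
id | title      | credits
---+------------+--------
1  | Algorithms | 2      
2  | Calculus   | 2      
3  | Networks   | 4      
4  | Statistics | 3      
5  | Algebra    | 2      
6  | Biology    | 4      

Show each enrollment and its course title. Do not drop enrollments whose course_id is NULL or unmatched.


LEFT JOIN keeps every row from enrollments (the left table); where course_id has no match in courses, the course columns become NULL. Walk through each enrollment:
  - enrollment 1 (Helen): course_id=5 -> matches Algebra
  - enrollment 2 (Ivan): course_id=1 -> matches Algorithms
  - enrollment 3 (Sam): course_id=2 -> matches Calculus
  - enrollment 4 (Quinn): course_id=NULL, no match -> kept with NULL
  - enrollment 5 (Chris): course_id=3 -> matches Networks
  - enrollment 6 (Dave): course_id=1 -> matches Algorithms
  - enrollment 7 (Victor): course_id=2 -> matches Calculus
  - enrollment 8 (Julia): course_id=2 -> matches Calculus
All 8 rows appear; 1 has NULL course.

SQL:
SELECT a.student, b.title AS course
FROM enrollments a
LEFT JOIN courses b ON a.course_id = b.id

Result:
student | course    
--------+-----------
Helen   | Algebra   
Ivan    | Algorithms
Sam     | Calculus  
Quinn   | NULL      
Chris   | Networks  
Dave    | Algorithms
Victor  | Calculus  
Julia   | Calculus  


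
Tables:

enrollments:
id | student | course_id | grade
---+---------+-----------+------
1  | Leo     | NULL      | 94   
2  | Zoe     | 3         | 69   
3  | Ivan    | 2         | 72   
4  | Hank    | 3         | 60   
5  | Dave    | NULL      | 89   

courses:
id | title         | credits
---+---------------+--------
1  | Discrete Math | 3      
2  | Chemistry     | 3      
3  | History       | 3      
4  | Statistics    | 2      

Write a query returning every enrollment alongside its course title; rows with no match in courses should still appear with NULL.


LEFT JOIN keeps every row from enrollments (the left table); where course_id has no match in courses, the course columns become NULL. Walk through each enrollment:
  - enrollment 1 (Leo): course_id=NULL, no match -> kept with NULL
  - enrollment 2 (Zoe): course_id=3 -> matches History
  - enrollment 3 (Ivan): course_id=2 -> matches Chemistry
  - enrollment 4 (Hank): course_id=3 -> matches History
  - enrollment 5 (Dave): course_id=NULL, no match -> kept with NULL
All 5 rows appear; 2 have NULL course.

SQL:
SELECT a.student, b.title AS course
FROM enrollments a
LEFT JOIN courses b ON a.course_id = b.id

Result:
student | course   
--------+----------
Leo     | NULL     
Zoe     | History  
Ivan    | Chemistry
Hank    | History  
Dave    | NULL     


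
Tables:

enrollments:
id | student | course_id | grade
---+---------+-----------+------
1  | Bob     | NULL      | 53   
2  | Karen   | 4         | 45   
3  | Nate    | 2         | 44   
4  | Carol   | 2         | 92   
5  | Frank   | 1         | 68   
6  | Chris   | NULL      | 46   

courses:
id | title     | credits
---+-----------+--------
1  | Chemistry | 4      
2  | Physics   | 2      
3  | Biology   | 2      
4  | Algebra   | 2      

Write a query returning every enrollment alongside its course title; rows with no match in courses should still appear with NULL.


LEFT JOIN keeps every row from enrollments (the left table); where course_id has no match in courses, the course columns become NULL. Walk through each enrollment:
  - enrollment 1 (Bob): course_id=NULL, no match -> kept with NULL
  - enrollment 2 (Karen): course_id=4 -> matches Algebra
  - enrollment 3 (Nate): course_id=2 -> matches Physics
  - enrollment 4 (Carol): course_id=2 -> matches Physics
  - enrollment 5 (Frank): course_id=1 -> matches Chemistry
  - enrollment 6 (Chris): course_id=NULL, no match -> kept with NULL
All 6 rows appear; 2 have NULL course.

SQL:
SELECT a.student, b.title AS course
FROM enrollments a
LEFT JOIN courses b ON a.course_id = b.id

Result:
student | course   
--------+----------
Bob     | NULL     
Karen   | Algebra  
Nate    | Physics  
Carol   | Physics  
Frank   | Chemistry
Chris   | NULL     


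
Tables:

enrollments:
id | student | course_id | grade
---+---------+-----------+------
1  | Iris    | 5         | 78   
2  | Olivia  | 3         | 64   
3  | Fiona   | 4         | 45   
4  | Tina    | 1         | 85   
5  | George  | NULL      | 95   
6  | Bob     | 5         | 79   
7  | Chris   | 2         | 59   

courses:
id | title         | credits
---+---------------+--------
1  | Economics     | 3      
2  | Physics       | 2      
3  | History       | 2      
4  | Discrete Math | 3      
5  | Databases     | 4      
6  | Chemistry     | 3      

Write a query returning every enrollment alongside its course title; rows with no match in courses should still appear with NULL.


LEFT JOIN keeps every row from enrollments (the left table); where course_id has no match in courses, the course columns become NULL. Walk through each enrollment:
  - enrollment 1 (Iris): course_id=5 -> matches Databases
  - enrollment 2 (Olivia): course_id=3 -> matches History
  - enrollment 3 (Fiona): course_id=4 -> matches Discrete Math
  - enrollment 4 (Tina): course_id=1 -> matches Economics
  - enrollment 5 (George): course_id=NULL, no match -> kept with NULL
  - enrollment 6 (Bob): course_id=5 -> matches Databases
  - enrollment 7 (Chris): course_id=2 -> matches Physics
All 7 rows appear; 1 has NULL course.

SQL:
SELECT a.student, b.title AS course
FROM enrollments a
LEFT JOIN courses b ON a.course_id = b.id

Result:
student | course       
--------+--------------
Iris    | Databases    
Olivia  | History      
Fiona   | Discrete Math
Tina    | Economics    
George  | NULL         
Bob     | Databases    
Chris   | Physics      


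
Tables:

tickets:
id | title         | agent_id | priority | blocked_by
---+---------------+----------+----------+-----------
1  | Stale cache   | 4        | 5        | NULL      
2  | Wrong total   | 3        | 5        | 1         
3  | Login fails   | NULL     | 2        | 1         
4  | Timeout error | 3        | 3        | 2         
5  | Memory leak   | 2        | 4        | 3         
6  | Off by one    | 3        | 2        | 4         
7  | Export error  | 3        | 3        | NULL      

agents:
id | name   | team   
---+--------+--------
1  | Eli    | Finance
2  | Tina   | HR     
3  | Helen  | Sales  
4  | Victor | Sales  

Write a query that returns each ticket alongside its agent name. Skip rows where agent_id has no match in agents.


INNER JOIN keeps only tickets rows whose agent_id matches an id in agents. Walk through each ticket:
  - ticket 1 (Stale cache): agent_id=4 -> matches Victor
  - ticket 2 (Wrong total): agent_id=3 -> matches Helen
  - ticket 3 (Login fails): agent_id=NULL, no match -> dropped
  - ticket 4 (Timeout error): agent_id=3 -> matches Helen
  - ticket 5 (Memory leak): agent_id=2 -> matches Tina
  - ticket 6 (Off by one): agent_id=3 -> matches Helen
  - ticket 7 (Export error): agent_id=3 -> matches Helen
So 1 of 7 rows is dropped.

SQL:
SELECT a.title, b.name AS agent
FROM tickets a
INNER JOIN agents b ON a.agent_id = b.id

Result:
title         | agent 
--------------+-------
Stale cache   | Victor
Wrong total   | Helen 
Timeout error | Helen 
Memory leak   | Tina  
Off by one    | Helen 
Export error  | Helen 


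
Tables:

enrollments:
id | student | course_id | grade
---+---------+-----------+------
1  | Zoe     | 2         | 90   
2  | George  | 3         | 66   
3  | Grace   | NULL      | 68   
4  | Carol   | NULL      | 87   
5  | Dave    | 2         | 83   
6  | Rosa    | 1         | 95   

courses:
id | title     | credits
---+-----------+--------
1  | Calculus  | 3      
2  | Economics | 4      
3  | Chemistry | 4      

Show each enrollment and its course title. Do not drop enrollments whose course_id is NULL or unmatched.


LEFT JOIN keeps every row from enrollments (the left table); where course_id has no match in courses, the course columns become NULL. Walk through each enrollment:
  - enrollment 1 (Zoe): course_id=2 -> matches Economics
  - enrollment 2 (George): course_id=3 -> matches Chemistry
  - enrollment 3 (Grace): course_id=NULL, no match -> kept with NULL
  - enrollment 4 (Carol): course_id=NULL, no match -> kept with NULL
  - enrollment 5 (Dave): course_id=2 -> matches Economics
  - enrollment 6 (Rosa): course_id=1 -> matches Calculus
All 6 rows appear; 2 have NULL course.

SQL:
SELECT a.student, b.title AS course
FROM enrollments a
LEFT JOIN courses b ON a.course_id = b.id

Result:
student | course   
--------+----------
Zoe     | Economics
George  | Chemistry
Grace   | NULL     
Carol   | NULL     
Dave    | Economics
Rosa    | Calculus 


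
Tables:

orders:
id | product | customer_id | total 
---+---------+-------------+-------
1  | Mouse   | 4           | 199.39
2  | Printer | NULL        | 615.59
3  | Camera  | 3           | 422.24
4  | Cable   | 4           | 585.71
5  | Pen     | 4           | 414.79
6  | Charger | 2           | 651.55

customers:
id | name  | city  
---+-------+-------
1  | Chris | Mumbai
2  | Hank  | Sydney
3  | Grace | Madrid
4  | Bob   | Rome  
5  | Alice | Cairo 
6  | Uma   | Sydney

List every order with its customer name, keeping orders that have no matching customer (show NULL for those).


LEFT JOIN keeps every row from orders (the left table); where customer_id has no match in customers, the customer columns become NULL. Walk through each order:
  - order 1 (Mouse): customer_id=4 -> matches Bob
  - order 2 (Printer): customer_id=NULL, no match -> kept with NULL
  - order 3 (Camera): customer_id=3 -> matches Grace
  - order 4 (Cable): customer_id=4 -> matches Bob
  - order 5 (Pen): customer_id=4 -> matches Bob
  - order 6 (Charger): customer_id=2 -> matches Hank
All 6 rows appear; 1 has NULL customer.

SQL:
SELECT a.product, b.name AS customer
FROM orders a
LEFT JOIN customers b ON a.customer_id = b.id

Result:
product | customer
--------+---------
Mouse   | Bob     
Printer | NULL    
Camera  | Grace   
Cable   | Bob     
Pen     | Bob     
Charger | Hank    
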